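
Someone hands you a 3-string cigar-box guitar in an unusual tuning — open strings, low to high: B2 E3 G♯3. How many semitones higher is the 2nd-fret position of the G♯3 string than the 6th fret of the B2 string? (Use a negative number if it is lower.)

5 semitones

G♯3 at fret 2 → A♯3 (MIDI 58); B2 at fret 6 → F3 (MIDI 53).
58 − 53 = 5, so the two pitches are 5 semitones apart.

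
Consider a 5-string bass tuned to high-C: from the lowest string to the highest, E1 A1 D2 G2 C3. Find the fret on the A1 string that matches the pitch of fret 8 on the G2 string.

G2 at fret 8 is G2 + 8 semitones = D♯3.
The open A1 string is 10 semitones below the open G2, so the same pitch on the A1 string lies at fret 8 + 10 = 18.

18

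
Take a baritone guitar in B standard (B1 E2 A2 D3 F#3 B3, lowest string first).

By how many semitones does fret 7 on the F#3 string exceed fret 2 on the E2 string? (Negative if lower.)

F#3 at fret 7 → C#4 (MIDI 61); E2 at fret 2 → F#2 (MIDI 42).
61 − 42 = 19, so the two pitches are 19 semitones apart.

19 semitones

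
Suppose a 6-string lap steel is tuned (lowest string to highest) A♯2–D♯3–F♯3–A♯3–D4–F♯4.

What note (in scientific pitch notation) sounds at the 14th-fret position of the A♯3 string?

C5

Each fret is one semitone, so A♯3 + 14 = C5.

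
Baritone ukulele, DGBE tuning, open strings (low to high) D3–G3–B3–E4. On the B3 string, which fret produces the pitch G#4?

G#4 is 9 semitones above the open B3 (B–C–C#–D–D#–E–F–F#–G–G#), so it sits at fret 9.

9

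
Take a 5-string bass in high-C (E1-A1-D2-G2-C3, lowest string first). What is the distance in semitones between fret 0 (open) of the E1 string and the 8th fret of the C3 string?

28 semitones

E1 at fret 0 → E1 (MIDI 28); C3 at fret 8 → G#3 (MIDI 56).
28 − 56 = -28, so the two pitches are 28 semitones apart, with G#3 the higher.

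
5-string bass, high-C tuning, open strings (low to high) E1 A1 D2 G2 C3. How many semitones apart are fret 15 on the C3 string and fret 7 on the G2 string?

13 semitones

C3 at fret 15 → D#4 (MIDI 63); G2 at fret 7 → D3 (MIDI 50).
63 − 50 = 13, so the two pitches are 13 semitones apart, with D#4 the higher.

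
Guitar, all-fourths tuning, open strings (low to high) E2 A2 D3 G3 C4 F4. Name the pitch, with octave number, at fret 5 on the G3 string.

G3 is MIDI 55. Adding 5 gives 60, which is C4.

C4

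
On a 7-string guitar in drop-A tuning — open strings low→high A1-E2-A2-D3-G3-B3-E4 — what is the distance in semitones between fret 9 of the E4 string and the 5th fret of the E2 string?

E4 at fret 9 → C#5 (MIDI 73); E2 at fret 5 → A2 (MIDI 45).
73 − 45 = 28, so the two pitches are 28 semitones apart, with C#5 the higher.

28 semitones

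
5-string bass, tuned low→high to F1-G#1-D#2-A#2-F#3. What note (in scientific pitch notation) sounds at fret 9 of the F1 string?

D2

F1 is MIDI 29. Adding 9 gives 38, which is D2.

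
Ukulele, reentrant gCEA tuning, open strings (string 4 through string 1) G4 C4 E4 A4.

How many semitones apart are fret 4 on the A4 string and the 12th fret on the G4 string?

A4 at fret 4 → C#5 (MIDI 73); G4 at fret 12 → G5 (MIDI 79).
73 − 79 = -6, so the two pitches are 6 semitones apart, with G5 the higher.

6 semitones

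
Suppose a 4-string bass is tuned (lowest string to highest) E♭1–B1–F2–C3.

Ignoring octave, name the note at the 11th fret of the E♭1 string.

D

E♭1 is MIDI 27. Adding 11 gives 38; 38 mod 12 = 2, i.e. D.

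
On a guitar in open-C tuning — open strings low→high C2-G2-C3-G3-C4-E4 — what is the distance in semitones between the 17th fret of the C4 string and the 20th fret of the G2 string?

14 semitones

C4 at fret 17 → F5 (MIDI 77); G2 at fret 20 → D♯4 (MIDI 63).
77 − 63 = 14, so the two pitches are 14 semitones apart, with F5 the higher.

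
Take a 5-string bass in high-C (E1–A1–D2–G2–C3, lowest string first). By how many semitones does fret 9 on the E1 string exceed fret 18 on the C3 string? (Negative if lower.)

-29 semitones

E1 at fret 9 → C#2 (MIDI 37); C3 at fret 18 → F#4 (MIDI 66).
37 − 66 = -29, so the two pitches are 29 semitones apart.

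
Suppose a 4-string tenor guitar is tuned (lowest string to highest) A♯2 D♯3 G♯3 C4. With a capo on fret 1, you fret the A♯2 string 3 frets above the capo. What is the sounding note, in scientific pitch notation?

D3

The capo raises the open A♯2 by 1 semitone to B2; fretting 3 more gives A♯2 + 1 + 3 = A♯2 + 4 semitones = D3.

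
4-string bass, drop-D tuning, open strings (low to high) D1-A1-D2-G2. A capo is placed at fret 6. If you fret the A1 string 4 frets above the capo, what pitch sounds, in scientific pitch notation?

The capo raises the open A1 by 6 semitones to D#2; fretting 4 more gives A1 + 6 + 4 = A1 + 10 semitones = G2.

G2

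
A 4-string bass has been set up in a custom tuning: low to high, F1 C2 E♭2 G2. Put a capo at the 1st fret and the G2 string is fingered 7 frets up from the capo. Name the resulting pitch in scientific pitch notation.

The capo raises the open G2 by 1 semitone to A♭2; fretting 7 more gives G2 + 1 + 7 = G2 + 8 semitones = E♭3.
(Also written D♯.)

E♭3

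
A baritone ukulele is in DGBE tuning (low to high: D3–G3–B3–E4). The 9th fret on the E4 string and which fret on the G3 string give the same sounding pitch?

E4 at fret 9 is E4 + 9 semitones = C#5.
The open G3 string is 9 semitones below the open E4, so the same pitch on the G3 string lies at fret 9 + 9 = 18.

18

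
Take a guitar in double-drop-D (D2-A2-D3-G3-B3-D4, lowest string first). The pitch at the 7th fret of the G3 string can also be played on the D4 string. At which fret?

0

G3 at fret 7 is G3 + 7 semitones = D4.
The open D4 string is 7 semitones above the open G3, so the same pitch on the D4 string lies at fret 7 − 7 = 0.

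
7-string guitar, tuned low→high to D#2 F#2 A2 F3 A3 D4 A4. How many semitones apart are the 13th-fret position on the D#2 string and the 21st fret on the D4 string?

D#2 at fret 13 → E3 (MIDI 52); D4 at fret 21 → B5 (MIDI 83).
52 − 83 = -31, so the two pitches are 31 semitones apart, with B5 the higher.

31 semitones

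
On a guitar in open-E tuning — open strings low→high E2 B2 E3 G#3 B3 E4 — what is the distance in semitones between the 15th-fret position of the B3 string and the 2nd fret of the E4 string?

B3 at fret 15 → D5 (MIDI 74); E4 at fret 2 → F#4 (MIDI 66).
74 − 66 = 8, so the two pitches are 8 semitones apart, with D5 the higher.

8 semitones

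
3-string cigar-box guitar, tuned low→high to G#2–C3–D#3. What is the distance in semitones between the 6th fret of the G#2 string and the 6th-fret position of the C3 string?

4 semitones

G#2 at fret 6 → D3 (MIDI 50); C3 at fret 6 → F#3 (MIDI 54).
50 − 54 = -4, so the two pitches are 4 semitones apart, with F#3 the higher.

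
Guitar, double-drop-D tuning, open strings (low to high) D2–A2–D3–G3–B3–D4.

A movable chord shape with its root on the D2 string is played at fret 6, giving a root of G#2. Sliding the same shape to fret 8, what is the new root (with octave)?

Moving from fret 6 to fret 8 shifts the root by 2 semitones.
G#2 up 2 semitones is A#2.

A#2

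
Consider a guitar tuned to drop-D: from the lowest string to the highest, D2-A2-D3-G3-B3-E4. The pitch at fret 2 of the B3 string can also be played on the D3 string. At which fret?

11

B3 at fret 2 is B3 + 2 semitones = C♯4.
The open D3 string is 9 semitones below the open B3, so the same pitch on the D3 string lies at fret 2 + 9 = 11.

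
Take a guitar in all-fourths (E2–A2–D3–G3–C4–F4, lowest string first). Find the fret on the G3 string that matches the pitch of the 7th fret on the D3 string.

Fret 7 on D3 is MIDI 50 + 7 = 57 (A3). On the G3 string (open MIDI 55), that pitch is 57 − 55 = fret 2.

2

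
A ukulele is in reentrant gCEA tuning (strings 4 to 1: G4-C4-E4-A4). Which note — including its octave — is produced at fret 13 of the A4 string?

A#5

A4 is MIDI 69. Adding 13 gives 82, which is A#5.
(Equivalently spelled Bb5.)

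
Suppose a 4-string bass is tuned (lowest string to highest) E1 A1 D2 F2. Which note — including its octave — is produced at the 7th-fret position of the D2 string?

The open D2 string plus 7 semitones: D–Eb–E–F–Gb–G–Ab–A.
No B→C boundary is crossed, so the octave stays at 2.

A2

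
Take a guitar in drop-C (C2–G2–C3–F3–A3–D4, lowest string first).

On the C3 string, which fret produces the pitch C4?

C4 is 12 semitones above the open C3 (C–C#–D–D#–…–A#–B–C), so it sits at fret 12.

12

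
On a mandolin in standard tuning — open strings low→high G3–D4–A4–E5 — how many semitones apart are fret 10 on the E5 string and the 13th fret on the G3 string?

E5 at fret 10 → D6 (MIDI 86); G3 at fret 13 → G#4 (MIDI 68).
86 − 68 = 18, so the two pitches are 18 semitones apart, with D6 the higher.

18 semitones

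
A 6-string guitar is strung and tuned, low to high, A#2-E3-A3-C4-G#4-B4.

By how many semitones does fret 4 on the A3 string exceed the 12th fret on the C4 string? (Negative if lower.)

-11 semitones

A3 at fret 4 → C#4 (MIDI 61); C4 at fret 12 → C5 (MIDI 72).
61 − 72 = -11, so the two pitches are 11 semitones apart.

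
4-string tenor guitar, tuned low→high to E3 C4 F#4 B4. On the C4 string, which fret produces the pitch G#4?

8

G#4 is 8 semitones above the open C4 (C–C#–D–D#–E–F–F#–G–G#), so it sits at fret 8.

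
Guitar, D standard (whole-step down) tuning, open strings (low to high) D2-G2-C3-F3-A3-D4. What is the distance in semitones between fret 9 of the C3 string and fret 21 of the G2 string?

C3 at fret 9 → A3 (MIDI 57); G2 at fret 21 → E4 (MIDI 64).
57 − 64 = -7, so the two pitches are 7 semitones apart, with E4 the higher.

7 semitones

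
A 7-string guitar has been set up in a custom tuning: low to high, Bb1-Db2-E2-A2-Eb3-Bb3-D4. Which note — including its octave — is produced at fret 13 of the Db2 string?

Each fret is one semitone, so Db2 + 13 = D3.

D3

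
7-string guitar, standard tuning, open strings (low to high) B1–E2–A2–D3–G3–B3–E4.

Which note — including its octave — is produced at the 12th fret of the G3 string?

G4

G3 is MIDI 55. Adding 12 gives 67, which is G4.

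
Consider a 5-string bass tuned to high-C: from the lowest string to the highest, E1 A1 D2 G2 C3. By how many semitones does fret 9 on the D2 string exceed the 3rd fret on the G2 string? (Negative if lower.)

D2 at fret 9 → B2 (MIDI 47); G2 at fret 3 → A#2 (MIDI 46).
47 − 46 = 1, so the two pitches are 1 semitone apart.

1 semitone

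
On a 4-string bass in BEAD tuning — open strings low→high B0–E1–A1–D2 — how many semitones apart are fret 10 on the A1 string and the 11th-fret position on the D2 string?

A1 at fret 10 → G2 (MIDI 43); D2 at fret 11 → C#3 (MIDI 49).
43 − 49 = -6, so the two pitches are 6 semitones apart, with C#3 the higher.

6 semitones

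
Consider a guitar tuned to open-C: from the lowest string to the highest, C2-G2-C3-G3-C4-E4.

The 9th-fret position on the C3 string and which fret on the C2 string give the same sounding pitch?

C3 at fret 9 is C3 + 9 semitones = A3.
The open C2 string is 12 semitones below the open C3, so the same pitch on the C2 string lies at fret 9 + 12 = 21.

21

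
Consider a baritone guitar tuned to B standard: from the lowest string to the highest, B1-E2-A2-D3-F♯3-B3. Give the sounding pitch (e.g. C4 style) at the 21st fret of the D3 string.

B4

The open D3 string plus 21 semitones: D–D#–E–F–…–A–A#–B.
The walk passes from B into C once, so the octave number goes from 3 to 4.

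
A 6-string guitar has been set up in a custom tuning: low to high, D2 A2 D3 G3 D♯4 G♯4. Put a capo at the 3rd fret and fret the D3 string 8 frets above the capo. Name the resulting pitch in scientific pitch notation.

C♯4

The capo raises the open D3 by 3 semitones to F3; fretting 8 more gives D3 + 3 + 8 = D3 + 11 semitones = C♯4.
(Also written D♭.)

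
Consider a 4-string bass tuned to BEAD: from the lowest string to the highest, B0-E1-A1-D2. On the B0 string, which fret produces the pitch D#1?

D#1 is 4 semitones above the open B0 (B–C–C#–D–D#), so it sits at fret 4.

4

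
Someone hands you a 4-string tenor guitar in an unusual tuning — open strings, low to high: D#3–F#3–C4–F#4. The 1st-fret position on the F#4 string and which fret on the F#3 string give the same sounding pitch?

Fret 1 on F#4 is MIDI 66 + 1 = 67 (G4). On the F#3 string (open MIDI 54), that pitch is 67 − 54 = fret 13.

13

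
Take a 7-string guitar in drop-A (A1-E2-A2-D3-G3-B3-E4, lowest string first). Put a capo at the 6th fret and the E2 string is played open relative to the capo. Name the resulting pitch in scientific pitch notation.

The capo raises the open E2 by 6 semitones to A♯2; fretting 0 more gives E2 + 6 + 0 = E2 + 6 semitones = A♯2.

A♯2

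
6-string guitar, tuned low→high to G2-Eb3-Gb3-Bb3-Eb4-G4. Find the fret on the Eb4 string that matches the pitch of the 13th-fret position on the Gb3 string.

Fret 13 on Gb3 is MIDI 54 + 13 = 67 (G4). On the Eb4 string (open MIDI 63), that pitch is 67 − 63 = fret 4.

4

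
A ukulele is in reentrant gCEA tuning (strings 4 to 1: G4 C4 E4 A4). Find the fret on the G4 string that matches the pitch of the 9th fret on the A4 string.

11

Fret 9 on A4 is MIDI 69 + 9 = 78 (F#5). On the G4 string (open MIDI 67), that pitch is 78 − 67 = fret 11.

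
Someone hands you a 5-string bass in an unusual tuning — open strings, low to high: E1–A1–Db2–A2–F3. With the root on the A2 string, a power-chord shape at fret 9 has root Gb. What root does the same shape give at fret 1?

Moving from fret 9 to fret 1 shifts the root by -8 semitones.
Gb down 8 semitones is Bb.

Bb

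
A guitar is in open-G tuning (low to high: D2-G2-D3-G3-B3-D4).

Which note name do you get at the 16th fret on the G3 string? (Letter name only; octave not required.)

The open G3 string plus 16 semitones: G–G#–A–A#–…–A–A#–B.

B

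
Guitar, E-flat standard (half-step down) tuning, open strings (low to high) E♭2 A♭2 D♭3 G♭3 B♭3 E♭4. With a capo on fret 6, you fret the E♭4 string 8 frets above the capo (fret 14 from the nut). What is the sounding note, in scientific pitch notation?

F5

The capo raises the open E♭4 by 6 semitones to A4; fretting 8 more gives E♭4 + 6 + 8 = E♭4 + 14 semitones = F5.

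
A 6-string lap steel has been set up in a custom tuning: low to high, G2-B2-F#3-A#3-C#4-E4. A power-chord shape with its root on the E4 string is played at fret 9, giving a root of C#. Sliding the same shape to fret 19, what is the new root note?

B

Moving from fret 9 to fret 19 shifts the root by 10 semitones.
C# up 10 semitones is B.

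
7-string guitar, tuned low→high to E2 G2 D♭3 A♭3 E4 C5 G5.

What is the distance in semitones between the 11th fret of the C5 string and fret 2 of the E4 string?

17 semitones

C5 at fret 11 → B5 (MIDI 83); E4 at fret 2 → G♭4 (MIDI 66).
83 − 66 = 17, so the two pitches are 17 semitones apart, with B5 the higher.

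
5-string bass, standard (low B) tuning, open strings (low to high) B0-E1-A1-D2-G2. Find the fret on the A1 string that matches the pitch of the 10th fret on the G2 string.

20

Fret 10 on G2 is MIDI 43 + 10 = 53 (F3). On the A1 string (open MIDI 33), that pitch is 53 − 33 = fret 20.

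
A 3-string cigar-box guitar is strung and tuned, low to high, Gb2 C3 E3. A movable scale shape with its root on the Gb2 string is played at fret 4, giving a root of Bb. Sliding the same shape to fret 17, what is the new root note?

B

Moving from fret 4 to fret 17 shifts the root by 13 semitones.
Bb up 13 semitones is B.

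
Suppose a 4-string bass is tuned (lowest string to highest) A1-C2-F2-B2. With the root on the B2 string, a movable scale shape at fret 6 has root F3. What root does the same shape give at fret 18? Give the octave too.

F4

Moving from fret 6 to fret 18 shifts the root by 12 semitones.
F3 up 12 semitones is F4.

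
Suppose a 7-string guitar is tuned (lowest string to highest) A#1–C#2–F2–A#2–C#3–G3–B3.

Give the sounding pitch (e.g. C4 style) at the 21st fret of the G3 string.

E5

Each fret is one semitone, so G3 + 21 = E5.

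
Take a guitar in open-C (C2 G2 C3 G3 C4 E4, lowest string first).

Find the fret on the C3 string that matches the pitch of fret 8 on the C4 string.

20

C4 at fret 8 is C4 + 8 semitones = G#4.
The open C3 string is 12 semitones below the open C4, so the same pitch on the C3 string lies at fret 8 + 12 = 20.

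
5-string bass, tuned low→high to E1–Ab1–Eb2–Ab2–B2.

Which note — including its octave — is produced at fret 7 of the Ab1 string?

Each fret is one semitone, so Ab1 + 7 = Eb2.

Eb2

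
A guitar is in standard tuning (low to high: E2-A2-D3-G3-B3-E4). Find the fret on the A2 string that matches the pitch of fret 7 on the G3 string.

Fret 7 on G3 is MIDI 55 + 7 = 62 (D4). On the A2 string (open MIDI 45), that pitch is 62 − 45 = fret 17.

17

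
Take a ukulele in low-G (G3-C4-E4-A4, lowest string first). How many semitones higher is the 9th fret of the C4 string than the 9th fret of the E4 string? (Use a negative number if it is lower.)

C4 at fret 9 → A4 (MIDI 69); E4 at fret 9 → C#5 (MIDI 73).
69 − 73 = -4, so the two pitches are 4 semitones apart.

-4 semitones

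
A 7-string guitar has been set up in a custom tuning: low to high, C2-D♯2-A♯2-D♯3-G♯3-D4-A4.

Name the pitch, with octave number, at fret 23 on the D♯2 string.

D4

Each fret is one semitone, so D♯2 + 23 = D4.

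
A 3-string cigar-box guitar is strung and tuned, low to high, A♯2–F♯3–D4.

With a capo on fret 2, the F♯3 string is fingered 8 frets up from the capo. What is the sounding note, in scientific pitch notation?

The capo raises the open F♯3 by 2 semitones to G♯3; fretting 8 more gives F♯3 + 2 + 8 = F♯3 + 10 semitones = E4.

E4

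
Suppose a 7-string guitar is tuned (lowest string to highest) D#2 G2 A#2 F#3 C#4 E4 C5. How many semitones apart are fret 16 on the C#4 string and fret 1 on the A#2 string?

C#4 at fret 16 → F5 (MIDI 77); A#2 at fret 1 → B2 (MIDI 47).
77 − 47 = 30, so the two pitches are 30 semitones apart, with F5 the higher.

30 semitones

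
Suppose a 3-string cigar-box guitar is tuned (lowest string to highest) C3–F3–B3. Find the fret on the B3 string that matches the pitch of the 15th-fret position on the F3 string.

9

F3 at fret 15 is F3 + 15 semitones = Ab4.
The open B3 string is 6 semitones above the open F3, so the same pitch on the B3 string lies at fret 15 − 6 = 9.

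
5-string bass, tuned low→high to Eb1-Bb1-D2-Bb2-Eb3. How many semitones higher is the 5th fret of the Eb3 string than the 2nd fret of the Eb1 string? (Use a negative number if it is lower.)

27 semitones

Eb3 at fret 5 → Ab3 (MIDI 56); Eb1 at fret 2 → F1 (MIDI 29).
56 − 29 = 27, so the two pitches are 27 semitones apart.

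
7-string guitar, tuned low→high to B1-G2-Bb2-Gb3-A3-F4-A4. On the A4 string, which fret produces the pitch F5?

F5 is 8 semitones above the open A4 (A–Bb–B–C–Db–D–Eb–E–F), so it sits at fret 8.

8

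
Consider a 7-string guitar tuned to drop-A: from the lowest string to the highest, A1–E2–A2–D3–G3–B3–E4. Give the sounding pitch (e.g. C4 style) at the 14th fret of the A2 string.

B3

The open A2 string plus 14 semitones: A–A#–B–C–…–A–A#–B.
The walk passes from B into C once, so the octave number goes from 2 to 3.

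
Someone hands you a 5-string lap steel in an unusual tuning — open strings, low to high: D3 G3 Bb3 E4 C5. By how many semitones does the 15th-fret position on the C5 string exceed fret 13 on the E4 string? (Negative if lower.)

10 semitones

C5 at fret 15 → Eb6 (MIDI 87); E4 at fret 13 → F5 (MIDI 77).
87 − 77 = 10, so the two pitches are 10 semitones apart.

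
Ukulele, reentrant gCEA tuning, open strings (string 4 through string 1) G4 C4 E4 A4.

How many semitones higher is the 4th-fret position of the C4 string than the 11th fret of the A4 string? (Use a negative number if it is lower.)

-16 semitones

C4 at fret 4 → E4 (MIDI 64); A4 at fret 11 → G#5 (MIDI 80).
64 − 80 = -16, so the two pitches are 16 semitones apart.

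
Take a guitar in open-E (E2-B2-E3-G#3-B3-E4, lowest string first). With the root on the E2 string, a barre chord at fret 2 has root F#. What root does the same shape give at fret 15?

G

Moving from fret 2 to fret 15 shifts the root by 13 semitones.
F# up 13 semitones is G.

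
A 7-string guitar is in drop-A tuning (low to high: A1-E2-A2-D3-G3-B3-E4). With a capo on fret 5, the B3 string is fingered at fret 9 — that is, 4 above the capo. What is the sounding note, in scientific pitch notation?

The capo raises the open B3 by 5 semitones to E4; fretting 4 more gives B3 + 5 + 4 = B3 + 9 semitones = G#4.

G#4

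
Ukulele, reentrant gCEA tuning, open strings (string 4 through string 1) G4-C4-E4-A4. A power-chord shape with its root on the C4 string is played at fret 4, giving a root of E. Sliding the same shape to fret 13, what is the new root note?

C#

Moving from fret 4 to fret 13 shifts the root by 9 semitones.
E up 9 semitones is C#.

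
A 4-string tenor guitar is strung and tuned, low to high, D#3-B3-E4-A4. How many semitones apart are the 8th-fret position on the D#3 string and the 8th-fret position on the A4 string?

18 semitones

D#3 at fret 8 → B3 (MIDI 59); A4 at fret 8 → F5 (MIDI 77).
59 − 77 = -18, so the two pitches are 18 semitones apart, with F5 the higher.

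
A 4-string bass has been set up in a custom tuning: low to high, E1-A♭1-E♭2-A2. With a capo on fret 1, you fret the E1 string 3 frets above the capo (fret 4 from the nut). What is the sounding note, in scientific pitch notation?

A♭1

The capo raises the open E1 by 1 semitone to F1; fretting 3 more gives E1 + 1 + 3 = E1 + 4 semitones = A♭1.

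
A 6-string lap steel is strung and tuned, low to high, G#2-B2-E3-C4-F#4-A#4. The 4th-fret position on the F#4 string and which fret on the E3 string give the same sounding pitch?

Fret 4 on F#4 is MIDI 66 + 4 = 70 (A#4). On the E3 string (open MIDI 52), that pitch is 70 − 52 = fret 18.

18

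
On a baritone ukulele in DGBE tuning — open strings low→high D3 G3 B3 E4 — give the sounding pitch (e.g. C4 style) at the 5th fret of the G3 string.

C4

The open G3 string plus 5 semitones: G–G#–A–A#–B–C.
The walk passes from B into C once, so the octave number goes from 3 to 4.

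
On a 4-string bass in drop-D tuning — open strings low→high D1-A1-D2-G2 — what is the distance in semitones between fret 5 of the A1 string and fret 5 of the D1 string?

A1 at fret 5 → D2 (MIDI 38); D1 at fret 5 → G1 (MIDI 31).
38 − 31 = 7, so the two pitches are 7 semitones apart, with D2 the higher.

7 semitones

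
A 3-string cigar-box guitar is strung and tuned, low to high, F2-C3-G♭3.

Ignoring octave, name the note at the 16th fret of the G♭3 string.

B♭

Each fret is one semitone, so G♭3 + 16 = B♭.
(Equivalently spelled A♯.)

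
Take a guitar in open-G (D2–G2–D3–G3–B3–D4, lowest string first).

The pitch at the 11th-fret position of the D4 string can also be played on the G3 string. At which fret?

18

Fret 11 on D4 is MIDI 62 + 11 = 73 (C♯5). On the G3 string (open MIDI 55), that pitch is 73 − 55 = fret 18.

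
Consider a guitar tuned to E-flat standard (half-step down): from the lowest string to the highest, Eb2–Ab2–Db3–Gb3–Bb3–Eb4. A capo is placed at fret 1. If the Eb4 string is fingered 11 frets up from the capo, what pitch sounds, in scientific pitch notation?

The capo raises the open Eb4 by 1 semitone to E4; fretting 11 more gives Eb4 + 1 + 11 = Eb4 + 12 semitones = Eb5.
(Also written D#.)

Eb5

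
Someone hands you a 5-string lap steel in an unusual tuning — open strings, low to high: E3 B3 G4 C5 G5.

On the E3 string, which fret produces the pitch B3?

7

B3 is 7 semitones above the open E3 (E–F–Gb–G–Ab–A–Bb–B), so it sits at fret 7.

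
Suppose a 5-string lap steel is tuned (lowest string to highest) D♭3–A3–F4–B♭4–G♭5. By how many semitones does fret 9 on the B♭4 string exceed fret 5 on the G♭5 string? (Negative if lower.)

-4 semitones

B♭4 at fret 9 → G5 (MIDI 79); G♭5 at fret 5 → B5 (MIDI 83).
79 − 83 = -4, so the two pitches are 4 semitones apart.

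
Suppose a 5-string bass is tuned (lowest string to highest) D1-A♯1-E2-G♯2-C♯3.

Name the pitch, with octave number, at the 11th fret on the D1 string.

D1 is MIDI 26. Adding 11 gives 37, which is C♯2.
(Equivalently spelled D♭2.)

C♯2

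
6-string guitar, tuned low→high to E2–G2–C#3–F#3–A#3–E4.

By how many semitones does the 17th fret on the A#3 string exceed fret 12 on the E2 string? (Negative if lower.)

A#3 at fret 17 → D#5 (MIDI 75); E2 at fret 12 → E3 (MIDI 52).
75 − 52 = 23, so the two pitches are 23 semitones apart.

23 semitones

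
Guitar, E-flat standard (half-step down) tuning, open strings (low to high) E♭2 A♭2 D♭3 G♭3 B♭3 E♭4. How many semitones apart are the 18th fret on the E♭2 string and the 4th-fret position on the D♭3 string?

E♭2 at fret 18 → A3 (MIDI 57); D♭3 at fret 4 → F3 (MIDI 53).
57 − 53 = 4, so the two pitches are 4 semitones apart, with A3 the higher.

4 semitones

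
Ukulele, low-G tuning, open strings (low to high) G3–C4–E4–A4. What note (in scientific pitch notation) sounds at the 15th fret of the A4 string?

C6

A4 is MIDI 69. Adding 15 gives 84, which is C6.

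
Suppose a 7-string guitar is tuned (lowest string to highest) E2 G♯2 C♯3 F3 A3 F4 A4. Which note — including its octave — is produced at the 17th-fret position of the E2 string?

A3

E2 is MIDI 40. Adding 17 gives 57, which is A3.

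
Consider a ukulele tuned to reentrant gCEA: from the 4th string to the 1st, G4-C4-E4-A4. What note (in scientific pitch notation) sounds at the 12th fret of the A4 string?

A5

The open A4 string plus 12 semitones: A–A#–B–C–…–G–G#–A.
The walk passes from B into C once, so the octave number goes from 4 to 5.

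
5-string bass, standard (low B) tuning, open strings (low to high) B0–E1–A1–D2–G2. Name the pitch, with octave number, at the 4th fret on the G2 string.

G2 is MIDI 43. Adding 4 gives 47, which is B2.

B2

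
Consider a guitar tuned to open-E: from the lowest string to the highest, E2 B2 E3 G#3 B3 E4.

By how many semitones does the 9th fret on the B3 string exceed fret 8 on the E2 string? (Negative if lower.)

20 semitones

B3 at fret 9 → G#4 (MIDI 68); E2 at fret 8 → C3 (MIDI 48).
68 − 48 = 20, so the two pitches are 20 semitones apart.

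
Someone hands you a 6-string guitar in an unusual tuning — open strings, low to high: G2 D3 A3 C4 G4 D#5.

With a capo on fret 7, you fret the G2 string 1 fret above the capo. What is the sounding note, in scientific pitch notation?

The capo raises the open G2 by 7 semitones to D3; fretting 1 more gives G2 + 7 + 1 = G2 + 8 semitones = D#3.
(Also written Eb.)

D#3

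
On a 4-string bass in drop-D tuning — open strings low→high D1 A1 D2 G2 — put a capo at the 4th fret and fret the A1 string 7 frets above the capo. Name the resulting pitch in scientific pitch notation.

The capo raises the open A1 by 4 semitones to C#2; fretting 7 more gives A1 + 4 + 7 = A1 + 11 semitones = G#2.

G#2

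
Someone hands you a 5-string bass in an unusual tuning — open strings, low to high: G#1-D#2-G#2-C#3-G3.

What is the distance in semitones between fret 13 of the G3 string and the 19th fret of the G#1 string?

G3 at fret 13 → G#4 (MIDI 68); G#1 at fret 19 → D#3 (MIDI 51).
68 − 51 = 17, so the two pitches are 17 semitones apart, with G#4 the higher.

17 semitones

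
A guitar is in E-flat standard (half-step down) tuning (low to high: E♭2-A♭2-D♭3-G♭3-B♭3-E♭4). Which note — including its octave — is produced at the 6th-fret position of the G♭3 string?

The open G♭3 string plus 6 semitones: Gb–G–Ab–A–Bb–B–C.
The walk passes from B into C once, so the octave number goes from 3 to 4.

C4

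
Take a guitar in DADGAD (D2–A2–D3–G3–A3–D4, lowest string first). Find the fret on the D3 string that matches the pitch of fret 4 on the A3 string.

A3 at fret 4 is A3 + 4 semitones = C#4.
The open D3 string is 7 semitones below the open A3, so the same pitch on the D3 string lies at fret 4 + 7 = 11.

11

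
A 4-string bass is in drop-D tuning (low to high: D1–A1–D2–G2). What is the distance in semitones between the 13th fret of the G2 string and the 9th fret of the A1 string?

G2 at fret 13 → G#3 (MIDI 56); A1 at fret 9 → F#2 (MIDI 42).
56 − 42 = 14, so the two pitches are 14 semitones apart, with G#3 the higher.

14 semitones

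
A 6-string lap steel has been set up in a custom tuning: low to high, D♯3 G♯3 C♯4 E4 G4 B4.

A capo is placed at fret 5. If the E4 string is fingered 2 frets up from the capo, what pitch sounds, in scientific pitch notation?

B4

The capo raises the open E4 by 5 semitones to A4; fretting 2 more gives E4 + 5 + 2 = E4 + 7 semitones = B4.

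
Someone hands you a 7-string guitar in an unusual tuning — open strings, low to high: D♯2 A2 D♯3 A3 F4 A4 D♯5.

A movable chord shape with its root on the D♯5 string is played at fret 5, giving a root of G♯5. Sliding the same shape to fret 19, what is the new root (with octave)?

Moving from fret 5 to fret 19 shifts the root by 14 semitones.
G♯5 up 14 semitones is A♯6.

A♯6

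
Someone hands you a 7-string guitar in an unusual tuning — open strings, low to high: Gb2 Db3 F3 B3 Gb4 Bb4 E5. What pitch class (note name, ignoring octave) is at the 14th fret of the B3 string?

The open B3 string plus 14 semitones: B–C–Db–D–…–B–C–Db.

Db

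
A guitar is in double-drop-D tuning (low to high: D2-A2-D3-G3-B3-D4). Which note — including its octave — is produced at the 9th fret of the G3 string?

E4

Each fret is one semitone, so G3 + 9 = E4.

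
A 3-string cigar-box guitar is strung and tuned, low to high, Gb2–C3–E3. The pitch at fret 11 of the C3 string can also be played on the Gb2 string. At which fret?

Fret 11 on C3 is MIDI 48 + 11 = 59 (B3). On the Gb2 string (open MIDI 42), that pitch is 59 − 42 = fret 17.

17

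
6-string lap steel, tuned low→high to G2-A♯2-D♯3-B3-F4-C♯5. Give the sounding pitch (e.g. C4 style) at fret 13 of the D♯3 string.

E4

The open D♯3 string plus 13 semitones: D#–E–F–F#–…–D–D#–E.
The walk passes from B into C once, so the octave number goes from 3 to 4.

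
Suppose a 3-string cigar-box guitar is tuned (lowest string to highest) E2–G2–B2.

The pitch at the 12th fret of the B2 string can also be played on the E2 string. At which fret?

19

B2 at fret 12 is B2 + 12 semitones = B3.
The open E2 string is 7 semitones below the open B2, so the same pitch on the E2 string lies at fret 12 + 7 = 19.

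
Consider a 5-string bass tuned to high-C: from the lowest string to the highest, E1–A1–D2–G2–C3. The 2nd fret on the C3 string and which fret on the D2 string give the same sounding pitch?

C3 at fret 2 is C3 + 2 semitones = D3.
The open D2 string is 10 semitones below the open C3, so the same pitch on the D2 string lies at fret 2 + 10 = 12.

12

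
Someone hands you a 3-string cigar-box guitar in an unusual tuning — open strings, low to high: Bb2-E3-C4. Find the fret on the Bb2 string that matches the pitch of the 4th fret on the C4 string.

18

C4 at fret 4 is C4 + 4 semitones = E4.
The open Bb2 string is 14 semitones below the open C4, so the same pitch on the Bb2 string lies at fret 4 + 14 = 18.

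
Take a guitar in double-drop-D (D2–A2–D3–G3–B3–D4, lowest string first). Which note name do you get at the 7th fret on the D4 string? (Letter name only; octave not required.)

A

Each fret is one semitone, so D4 + 7 = A.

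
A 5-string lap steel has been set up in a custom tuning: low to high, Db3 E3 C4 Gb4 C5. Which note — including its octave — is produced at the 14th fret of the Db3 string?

Db3 is MIDI 49. Adding 14 gives 63, which is Eb4.
(Equivalently spelled D#4.)

Eb4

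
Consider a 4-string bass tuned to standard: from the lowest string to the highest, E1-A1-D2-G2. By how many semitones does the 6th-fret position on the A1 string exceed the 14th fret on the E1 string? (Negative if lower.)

A1 at fret 6 → D#2 (MIDI 39); E1 at fret 14 → F#2 (MIDI 42).
39 − 42 = -3, so the two pitches are 3 semitones apart.

-3 semitones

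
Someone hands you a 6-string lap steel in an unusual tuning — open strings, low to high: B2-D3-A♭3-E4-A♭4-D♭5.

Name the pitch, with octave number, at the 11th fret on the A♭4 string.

G5

The open A♭4 string plus 11 semitones: Ab–A–Bb–B–…–F–Gb–G.
The walk passes from B into C once, so the octave number goes from 4 to 5.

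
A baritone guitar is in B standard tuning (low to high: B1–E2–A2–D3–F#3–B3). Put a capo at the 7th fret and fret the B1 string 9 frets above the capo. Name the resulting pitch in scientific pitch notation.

The capo raises the open B1 by 7 semitones to F#2; fretting 9 more gives B1 + 7 + 9 = B1 + 16 semitones = D#3.
(Also written Eb.)

D#3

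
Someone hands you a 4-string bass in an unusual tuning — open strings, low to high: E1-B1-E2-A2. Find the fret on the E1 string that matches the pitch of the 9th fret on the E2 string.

Fret 9 on E2 is MIDI 40 + 9 = 49 (C#3). On the E1 string (open MIDI 28), that pitch is 49 − 28 = fret 21.

21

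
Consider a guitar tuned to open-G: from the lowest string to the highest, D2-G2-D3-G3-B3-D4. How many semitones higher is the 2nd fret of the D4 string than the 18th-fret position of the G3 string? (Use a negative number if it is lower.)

-9 semitones

D4 at fret 2 → E4 (MIDI 64); G3 at fret 18 → C#5 (MIDI 73).
64 − 73 = -9, so the two pitches are 9 semitones apart.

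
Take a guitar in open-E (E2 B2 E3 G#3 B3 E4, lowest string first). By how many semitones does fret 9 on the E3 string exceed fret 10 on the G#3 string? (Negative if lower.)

-5 semitones

E3 at fret 9 → C#4 (MIDI 61); G#3 at fret 10 → F#4 (MIDI 66).
61 − 66 = -5, so the two pitches are 5 semitones apart.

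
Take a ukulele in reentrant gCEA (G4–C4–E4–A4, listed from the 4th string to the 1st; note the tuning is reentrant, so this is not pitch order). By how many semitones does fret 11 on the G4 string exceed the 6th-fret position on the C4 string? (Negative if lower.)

12 semitones

G4 at fret 11 → F♯5 (MIDI 78); C4 at fret 6 → F♯4 (MIDI 66).
78 − 66 = 12, so the two pitches are 12 semitones apart.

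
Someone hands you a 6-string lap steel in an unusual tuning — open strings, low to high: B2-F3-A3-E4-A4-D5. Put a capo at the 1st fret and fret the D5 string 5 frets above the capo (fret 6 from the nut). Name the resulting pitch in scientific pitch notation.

G#5

The capo raises the open D5 by 1 semitone to D#5; fretting 5 more gives D5 + 1 + 5 = D5 + 6 semitones = G#5.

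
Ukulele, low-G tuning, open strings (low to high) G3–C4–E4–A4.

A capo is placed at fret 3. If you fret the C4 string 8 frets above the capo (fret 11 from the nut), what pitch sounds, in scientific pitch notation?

B4

The capo raises the open C4 by 3 semitones to D♯4; fretting 8 more gives C4 + 3 + 8 = C4 + 11 semitones = B4.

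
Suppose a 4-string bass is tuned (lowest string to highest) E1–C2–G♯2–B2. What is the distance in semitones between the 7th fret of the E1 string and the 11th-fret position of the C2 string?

E1 at fret 7 → B1 (MIDI 35); C2 at fret 11 → B2 (MIDI 47).
35 − 47 = -12, so the two pitches are 12 semitones apart, with B2 the higher.

12 semitones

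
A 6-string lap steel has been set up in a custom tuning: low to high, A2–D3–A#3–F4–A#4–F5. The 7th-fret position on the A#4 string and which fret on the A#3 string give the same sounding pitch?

19

A#4 at fret 7 is A#4 + 7 semitones = F5.
The open A#3 string is 12 semitones below the open A#4, so the same pitch on the A#3 string lies at fret 7 + 12 = 19.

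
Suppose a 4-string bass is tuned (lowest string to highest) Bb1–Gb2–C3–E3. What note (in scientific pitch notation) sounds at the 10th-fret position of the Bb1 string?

Ab2

Each fret is one semitone, so Bb1 + 10 = Ab2.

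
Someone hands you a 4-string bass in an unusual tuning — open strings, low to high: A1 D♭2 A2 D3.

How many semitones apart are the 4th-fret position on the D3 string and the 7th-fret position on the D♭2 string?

D3 at fret 4 → G♭3 (MIDI 54); D♭2 at fret 7 → A♭2 (MIDI 44).
54 − 44 = 10, so the two pitches are 10 semitones apart, with G♭3 the higher.

10 semitones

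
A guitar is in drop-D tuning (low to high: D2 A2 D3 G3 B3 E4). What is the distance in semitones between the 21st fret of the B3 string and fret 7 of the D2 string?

B3 at fret 21 → G♯5 (MIDI 80); D2 at fret 7 → A2 (MIDI 45).
80 − 45 = 35, so the two pitches are 35 semitones apart, with G♯5 the higher.

35 semitones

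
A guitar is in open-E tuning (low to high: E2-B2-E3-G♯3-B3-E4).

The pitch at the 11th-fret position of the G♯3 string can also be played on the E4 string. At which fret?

G♯3 at fret 11 is G♯3 + 11 semitones = G4.
The open E4 string is 8 semitones above the open G♯3, so the same pitch on the E4 string lies at fret 11 − 8 = 3.

3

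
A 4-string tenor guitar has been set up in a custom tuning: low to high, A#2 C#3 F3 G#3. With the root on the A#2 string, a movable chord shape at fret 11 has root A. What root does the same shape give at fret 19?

F

Moving from fret 11 to fret 19 shifts the root by 8 semitones.
A up 8 semitones is F.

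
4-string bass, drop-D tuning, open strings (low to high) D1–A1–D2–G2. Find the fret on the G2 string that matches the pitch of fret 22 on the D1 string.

Fret 22 on D1 is MIDI 26 + 22 = 48 (C3). On the G2 string (open MIDI 43), that pitch is 48 − 43 = fret 5.

5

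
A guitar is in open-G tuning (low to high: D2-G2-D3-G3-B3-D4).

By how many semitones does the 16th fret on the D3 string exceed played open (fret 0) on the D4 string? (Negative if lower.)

D3 at fret 16 → F#4 (MIDI 66); D4 at fret 0 → D4 (MIDI 62).
66 − 62 = 4, so the two pitches are 4 semitones apart.

4 semitones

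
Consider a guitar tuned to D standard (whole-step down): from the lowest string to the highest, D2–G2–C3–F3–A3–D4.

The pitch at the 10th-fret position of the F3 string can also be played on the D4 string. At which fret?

Fret 10 on F3 is MIDI 53 + 10 = 63 (D#4). On the D4 string (open MIDI 62), that pitch is 63 − 62 = fret 1.

1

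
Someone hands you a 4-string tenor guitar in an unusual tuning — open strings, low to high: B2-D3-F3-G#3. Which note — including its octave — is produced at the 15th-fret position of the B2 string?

B2 is MIDI 47. Adding 15 gives 62, which is D4.

D4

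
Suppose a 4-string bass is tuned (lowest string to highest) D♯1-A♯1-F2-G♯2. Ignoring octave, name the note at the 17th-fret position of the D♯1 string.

D♯1 is MIDI 27. Adding 17 gives 44; 44 mod 12 = 8, i.e. G♯.

G♯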